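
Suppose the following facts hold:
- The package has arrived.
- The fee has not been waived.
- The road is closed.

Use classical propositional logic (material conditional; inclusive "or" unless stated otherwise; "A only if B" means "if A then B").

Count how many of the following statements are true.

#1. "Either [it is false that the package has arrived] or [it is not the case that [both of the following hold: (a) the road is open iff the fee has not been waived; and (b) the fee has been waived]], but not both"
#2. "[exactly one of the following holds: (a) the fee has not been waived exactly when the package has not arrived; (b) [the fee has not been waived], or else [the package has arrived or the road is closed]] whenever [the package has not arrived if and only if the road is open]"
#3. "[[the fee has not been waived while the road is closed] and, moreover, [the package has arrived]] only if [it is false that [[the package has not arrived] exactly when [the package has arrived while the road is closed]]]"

Let P = "the package has arrived" (T), R = "the road is closed" (T), Q = "the fee has been waived" (F).

#1: This is ~P xor ~((~R <-> ~Q) & Q).

~P = ~T = F
~R = ~T = F
~Q = ~F = T
~R <-> ~Q = F <-> T = F
(~R <-> ~Q) & Q = F & F = F
~((~R <-> ~Q) & Q) = ~F = T
~P xor ~((~R <-> ~Q) & Q) = F xor T = T
So #1 is true.

#2: Formalization: (~P <-> ~R) -> ((~Q <-> ~P) xor (~Q | (P | R)))

~P = ~T = F
~R = ~T = F
~P <-> ~R = F <-> F = T
~Q = ~F = T
~P = ~T = F
~Q <-> ~P = T <-> F = F
~Q = ~F = T
P | R = T | T = T
~Q | (P | R) = T | T = T
(~Q <-> ~P) xor (~Q | (P | R)) = F xor T = T
(~P <-> ~R) -> ((~Q <-> ~P) xor (~Q | (P | R))) = T -> T = T
Hence #2 is true.

#3: In symbols: ((~Q & R) & P) -> ~(~P <-> (P & R))

~Q = ~F = T
~Q & R = T & T = T
(~Q & R) & P = T & T = T
~P = ~T = F
P & R = T & T = T
~P <-> (P & R) = F <-> T = F
~(~P <-> (P & R)) = ~F = T
((~Q & R) & P) -> ~(~P <-> (P & R)) = T -> T = T
So #3 is true.

True statements: 3 (#1, #2, #3).

3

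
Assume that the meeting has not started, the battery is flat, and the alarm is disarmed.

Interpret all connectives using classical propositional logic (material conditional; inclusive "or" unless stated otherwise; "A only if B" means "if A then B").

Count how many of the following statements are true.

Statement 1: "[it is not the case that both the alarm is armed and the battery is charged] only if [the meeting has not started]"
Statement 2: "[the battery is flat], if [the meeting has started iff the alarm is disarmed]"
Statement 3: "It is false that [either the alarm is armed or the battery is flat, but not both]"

Let R = "the alarm is armed" (False), Q = "the battery is charged" (False), P = "the meeting has started" (False).

Statement 1: Formalization: (R nand Q) -> not P

R nand Q = False nand False = True
not P = not False = True
(R nand Q) -> not P = True -> True = True
Thus Statement 1 is true.

Statement 2: In symbols: (P iff not R) -> not Q

not R = not False = True
P iff not R = False iff True = False
not Q = not False = True
(P iff not R) -> not Q = False -> True = True
Hence Statement 2 is true.

Statement 3: This is not (R xor not Q).

not Q = not False = True
R xor not Q = False xor True = True
not (R xor not Q) = not True = False
So Statement 3 is false.

2 of the 3 statements are true (Statement 1, Statement 2).

2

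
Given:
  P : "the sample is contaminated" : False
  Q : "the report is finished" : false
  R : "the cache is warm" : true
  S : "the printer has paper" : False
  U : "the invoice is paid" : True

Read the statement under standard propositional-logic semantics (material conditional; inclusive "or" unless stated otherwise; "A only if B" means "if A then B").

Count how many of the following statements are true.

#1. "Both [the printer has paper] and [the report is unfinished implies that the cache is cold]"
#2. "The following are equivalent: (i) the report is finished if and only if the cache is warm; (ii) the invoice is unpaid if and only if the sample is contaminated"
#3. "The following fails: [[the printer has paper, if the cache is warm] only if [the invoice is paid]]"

0

#1: This is S ∧ (¬Q → ¬R).

¬Q = ¬F = T
¬R = ¬T = F
¬Q → ¬R = T → F = F
S ∧ (¬Q → ¬R) = F ∧ F = F
So #1 is false.

#2: Formalization: (Q ↔ R) ↔ (¬U ↔ P)

Q ↔ R = F ↔ T = F
¬U = ¬T = F
¬U ↔ P = F ↔ F = T
(Q ↔ R) ↔ (¬U ↔ P) = F ↔ T = F
Hence #2 is false.

#3: Formalization: ¬((R → S) → U)

R → S = T → F = F
(R → S) → U = F → T = T
¬((R → S) → U) = ¬T = F
Thus #3 is false.

Count: 0.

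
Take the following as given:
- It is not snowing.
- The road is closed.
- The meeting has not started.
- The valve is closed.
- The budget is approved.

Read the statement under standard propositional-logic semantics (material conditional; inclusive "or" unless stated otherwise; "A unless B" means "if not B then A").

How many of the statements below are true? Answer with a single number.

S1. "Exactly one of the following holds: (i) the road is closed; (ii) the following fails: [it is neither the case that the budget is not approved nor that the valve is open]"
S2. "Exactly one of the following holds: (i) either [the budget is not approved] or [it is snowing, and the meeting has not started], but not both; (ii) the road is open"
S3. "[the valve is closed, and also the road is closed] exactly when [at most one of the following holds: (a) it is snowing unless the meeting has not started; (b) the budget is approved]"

Let Q = "the road is closed" (True), U = "the budget is approved" (True), S = "the valve is open" (False), P = "it is snowing" (False), R = "the meeting has started" (False).

S1: Formalization: Q xor not (not U nor S)

not U = not True = False
not U nor S = False nor False = True
not (not U nor S) = not True = False
Q xor not (not U nor S) = True xor False = True
Thus S1 is true.

S2: In symbols: (not U xor (P and not R)) xor not Q

not U = not True = False
not R = not False = True
P and not R = False and True = False
not U xor (P and not R) = False xor False = False
not Q = not True = False
(not U xor (P and not R)) xor not Q = False xor False = False
So S2 is false.

S3: This is (not S and Q) iff ((P or not R) nand U).

not S = not False = True
not S and Q = True and True = True
not R = not False = True
P or not R = False or True = True
(P or not R) nand U = True nand True = False
(not S and Q) iff ((P or not R) nand U) = True iff False = False
Hence S3 is false.

True statements: 1 (S1).

1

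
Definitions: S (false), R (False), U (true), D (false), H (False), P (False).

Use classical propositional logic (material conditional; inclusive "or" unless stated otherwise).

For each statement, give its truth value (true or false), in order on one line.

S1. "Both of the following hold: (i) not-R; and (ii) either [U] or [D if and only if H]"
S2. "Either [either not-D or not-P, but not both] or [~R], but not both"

S1: This is ~R & (U | (D <-> H)).

~R = ~F = T
D <-> H = F <-> F = T
U | (D <-> H) = T | T = T
~R & (U | (D <-> H)) = T & T = T
Thus S1 is true.

S2: Formalization: (~D xor ~P) xor ~R

~D = ~F = T
~P = ~F = T
~D xor ~P = T xor T = F
~R = ~F = T
(~D xor ~P) xor ~R = F xor T = T
So S2 is true.

S1 T / S2 T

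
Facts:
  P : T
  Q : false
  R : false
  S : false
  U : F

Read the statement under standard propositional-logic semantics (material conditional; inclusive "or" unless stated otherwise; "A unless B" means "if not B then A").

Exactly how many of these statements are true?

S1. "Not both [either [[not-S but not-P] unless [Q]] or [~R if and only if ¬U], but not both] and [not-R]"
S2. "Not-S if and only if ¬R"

S1: In symbols: (((~S & ~P) | Q) xor (~R <-> ~U)) nand ~R

~S = ~F = T
~P = ~T = F
~S & ~P = T & F = F
(~S & ~P) | Q = F | F = F
~R = ~F = T
~U = ~F = T
~R <-> ~U = T <-> T = T
((~S & ~P) | Q) xor (~R <-> ~U) = F xor T = T
~R = ~F = T
(((~S & ~P) | Q) xor (~R <-> ~U)) nand ~R = T nand T = F
Hence S1 is false.

S2: Formalization: ~S <-> ~R

~S = ~F = T
~R = ~F = T
~S <-> ~R = T <-> T = T
So S2 is true.

True statements: 1.

1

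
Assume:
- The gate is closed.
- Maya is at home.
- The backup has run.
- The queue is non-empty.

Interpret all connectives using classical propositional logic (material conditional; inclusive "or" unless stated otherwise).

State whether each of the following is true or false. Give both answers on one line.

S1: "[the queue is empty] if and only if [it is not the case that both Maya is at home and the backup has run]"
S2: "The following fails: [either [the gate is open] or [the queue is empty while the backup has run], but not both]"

S1 True, S2 True

Let S = "the queue is empty" (F), Q = "Maya is at home" (T), R = "the backup has run" (T), P = "the gate is open" (F).

S1: This is S <-> (Q nand R).

Q nand R = T nand T = F
S <-> (Q nand R) = F <-> F = T
Thus S1 is true.

S2: This is ~(P xor (S & R)).

S & R = F & T = F
P xor (S & R) = F xor F = F
~(P xor (S & R)) = ~F = T
So S2 is true.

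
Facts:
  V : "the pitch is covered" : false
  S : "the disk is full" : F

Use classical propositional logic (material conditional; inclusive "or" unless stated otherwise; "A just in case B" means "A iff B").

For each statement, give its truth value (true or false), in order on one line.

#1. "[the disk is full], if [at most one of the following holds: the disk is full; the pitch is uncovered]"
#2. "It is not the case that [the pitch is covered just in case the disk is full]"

#1 False, #2 False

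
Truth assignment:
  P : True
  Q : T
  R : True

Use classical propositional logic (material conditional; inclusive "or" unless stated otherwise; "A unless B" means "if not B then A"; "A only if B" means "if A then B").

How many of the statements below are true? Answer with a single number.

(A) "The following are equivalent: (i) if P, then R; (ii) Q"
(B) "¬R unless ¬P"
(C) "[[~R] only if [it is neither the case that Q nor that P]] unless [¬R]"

(A): Formalization: (P -> R) iff Q

P -> R = True -> True = True
(P -> R) iff Q = True iff True = True
So (A) is true.

(B): This is not R or not P.

not R = not True = False
not P = not True = False
not R or not P = False or False = False
So (B) is false.

(C): In symbols: (not R -> (Q nor P)) or not R

not R = not True = False
Q nor P = True nor True = False
not R -> (Q nor P) = False -> False = True
not R = not True = False
(not R -> (Q nor P)) or not R = True or False = True
So (C) is true.

Count: 2.

2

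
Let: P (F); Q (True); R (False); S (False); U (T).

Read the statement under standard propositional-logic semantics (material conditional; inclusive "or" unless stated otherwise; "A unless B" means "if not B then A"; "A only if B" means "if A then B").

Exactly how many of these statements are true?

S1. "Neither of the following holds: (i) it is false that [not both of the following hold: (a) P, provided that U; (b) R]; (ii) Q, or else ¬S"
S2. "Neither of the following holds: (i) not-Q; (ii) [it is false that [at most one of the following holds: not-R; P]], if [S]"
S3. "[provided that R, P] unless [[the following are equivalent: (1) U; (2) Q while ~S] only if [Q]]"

S1: In symbols: ¬((U → P) ↑ R) ↓ (Q ∨ ¬S)

U → P = T → F = F
(U → P) ↑ R = F ↑ F = T
¬((U → P) ↑ R) = ¬T = F
¬S = ¬F = T
Q ∨ ¬S = T ∨ T = T
¬((U → P) ↑ R) ↓ (Q ∨ ¬S) = F ↓ T = F
Thus S1 is false.

S2: Parsed as ¬Q ↓ (S → ¬(¬R ↑ P))

¬Q = ¬T = F
¬R = ¬F = T
¬R ↑ P = T ↑ F = T
¬(¬R ↑ P) = ¬T = F
S → ¬(¬R ↑ P) = F → F = T
¬Q ↓ (S → ¬(¬R ↑ P)) = F ↓ T = F
Thus S2 is false.

S3: Parsed as (R → P) ∨ ((U ↔ (Q ∧ ¬S)) → Q)

R → P = F → F = T
¬S = ¬F = T
Q ∧ ¬S = T ∧ T = T
U ↔ (Q ∧ ¬S) = T ↔ T = T
(U ↔ (Q ∧ ¬S)) → Q = T → T = T
(R → P) ∨ ((U ↔ (Q ∧ ¬S)) → Q) = T ∨ T = T
So S3 is true.

True statements: 1.

1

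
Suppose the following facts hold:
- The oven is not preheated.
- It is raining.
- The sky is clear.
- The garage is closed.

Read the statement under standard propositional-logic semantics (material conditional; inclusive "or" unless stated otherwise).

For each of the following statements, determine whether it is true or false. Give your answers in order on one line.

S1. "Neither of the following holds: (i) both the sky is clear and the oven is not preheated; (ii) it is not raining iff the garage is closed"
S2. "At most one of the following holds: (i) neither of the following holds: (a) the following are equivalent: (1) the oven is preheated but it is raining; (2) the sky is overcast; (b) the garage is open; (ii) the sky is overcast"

Let R = "the sky is overcast" (F), P = "the oven is preheated" (F), Q = "it is raining" (T), S = "the garage is closed" (T).

S1: Parsed as (~R & ~P) nor (~Q <-> S)

~R = ~F = T
~P = ~F = T
~R & ~P = T & T = T
~Q = ~T = F
~Q <-> S = F <-> T = F
(~R & ~P) nor (~Q <-> S) = T nor F = F
So S1 is false.

S2: This is (((P & Q) <-> R) nor ~S) nand R.

P & Q = F & T = F
(P & Q) <-> R = F <-> F = T
~S = ~T = F
((P & Q) <-> R) nor ~S = T nor F = F
(((P & Q) <-> R) nor ~S) nand R = F nand F = T
So S2 is true.

S1 False / S2 True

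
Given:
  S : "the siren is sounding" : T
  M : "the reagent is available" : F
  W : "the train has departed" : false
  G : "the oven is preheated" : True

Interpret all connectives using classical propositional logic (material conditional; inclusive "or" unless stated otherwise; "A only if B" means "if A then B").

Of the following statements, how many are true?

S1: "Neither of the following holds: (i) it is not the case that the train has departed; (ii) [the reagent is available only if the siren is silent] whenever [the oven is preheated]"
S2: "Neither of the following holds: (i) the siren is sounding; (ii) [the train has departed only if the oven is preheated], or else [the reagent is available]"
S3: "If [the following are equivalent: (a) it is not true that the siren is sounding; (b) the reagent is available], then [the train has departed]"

0

S1: This is not W nor (G -> (M -> not S)).

not W = not False = True
not S = not True = False
M -> not S = False -> False = True
G -> (M -> not S) = True -> True = True
not W nor (G -> (M -> not S)) = True nor True = False
Hence S1 is false.

S2: Formalization: S nor ((W -> G) or M)

W -> G = False -> True = True
(W -> G) or M = True or False = True
S nor ((W -> G) or M) = True nor True = False
Thus S2 is false.

S3: Formalization: (not S iff M) -> W

not S = not True = False
not S iff M = False iff False = True
(not S iff M) -> W = True -> False = False
Hence S3 is false.

Count: 0.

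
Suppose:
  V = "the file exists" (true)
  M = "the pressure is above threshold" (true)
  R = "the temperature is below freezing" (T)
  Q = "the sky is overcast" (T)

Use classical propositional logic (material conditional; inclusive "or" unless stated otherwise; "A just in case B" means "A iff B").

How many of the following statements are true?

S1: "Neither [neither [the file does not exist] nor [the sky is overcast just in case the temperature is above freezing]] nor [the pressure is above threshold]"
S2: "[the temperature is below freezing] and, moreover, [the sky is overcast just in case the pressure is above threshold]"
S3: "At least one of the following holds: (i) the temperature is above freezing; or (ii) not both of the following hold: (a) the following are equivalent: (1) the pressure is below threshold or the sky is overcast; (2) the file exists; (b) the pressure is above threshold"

1

S1: In symbols: (not V nor (Q iff not R)) nor M

not V = not True = False
not R = not True = False
Q iff not R = True iff False = False
not V nor (Q iff not R) = False nor False = True
(not V nor (Q iff not R)) nor M = True nor True = False
Hence S1 is false.

S2: This is R and (Q iff M).

Q iff M = True iff True = True
R and (Q iff M) = True and True = True
Hence S2 is true.

S3: This is not R or (((not M or Q) iff V) nand M).

not R = not True = False
not M = not True = False
not M or Q = False or True = True
(not M or Q) iff V = True iff True = True
((not M or Q) iff V) nand M = True nand True = False
not R or (((not M or Q) iff V) nand M) = False or False = False
So S3 is false.

1 of the 3 statements is true (S2).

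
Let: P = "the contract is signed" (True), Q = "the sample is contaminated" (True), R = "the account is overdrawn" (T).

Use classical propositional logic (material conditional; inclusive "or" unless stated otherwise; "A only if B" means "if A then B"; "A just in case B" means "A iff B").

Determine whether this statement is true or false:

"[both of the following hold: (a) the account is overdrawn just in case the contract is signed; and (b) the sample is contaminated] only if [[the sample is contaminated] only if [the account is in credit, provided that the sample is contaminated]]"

False.

Values: R=T, P=T, Q=T.
In symbols: ((R ↔ P) ∧ Q) → (Q → (Q → ¬R))

R ↔ P = T ↔ T = T
(R ↔ P) ∧ Q = T ∧ T = T
¬R = ¬T = F
Q → ¬R = T → F = F
Q → (Q → ¬R) = T → F = F
((R ↔ P) ∧ Q) → (Q → (Q → ¬R)) = T → F = F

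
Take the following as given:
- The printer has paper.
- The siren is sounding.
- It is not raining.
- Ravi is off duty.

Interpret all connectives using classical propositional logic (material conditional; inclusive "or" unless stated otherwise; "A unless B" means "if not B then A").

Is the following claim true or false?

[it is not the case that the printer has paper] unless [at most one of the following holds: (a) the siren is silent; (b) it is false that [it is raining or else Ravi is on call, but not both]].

Let N = "the printer has paper" (True), G = "the siren is sounding" (True), R = "it is raining" (False), S = "Ravi is on call" (False).
Formalization: not N or (not G nand not (R xor S))

not N = not True = False
not G = not True = False
R xor S = False xor False = False
not (R xor S) = not False = True
not G nand not (R xor S) = False nand True = True
not N or (not G nand not (R xor S)) = False or True = True

True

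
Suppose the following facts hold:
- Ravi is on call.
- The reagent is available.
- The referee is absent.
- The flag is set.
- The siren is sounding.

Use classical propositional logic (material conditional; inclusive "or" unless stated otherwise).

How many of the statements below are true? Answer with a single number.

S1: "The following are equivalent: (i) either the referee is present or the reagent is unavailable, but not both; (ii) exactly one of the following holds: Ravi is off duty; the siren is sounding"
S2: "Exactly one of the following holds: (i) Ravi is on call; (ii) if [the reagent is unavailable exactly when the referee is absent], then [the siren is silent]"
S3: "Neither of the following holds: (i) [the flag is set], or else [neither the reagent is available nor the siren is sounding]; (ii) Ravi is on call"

Let G = "the referee is present" (F), W = "the reagent is available" (T), K = "Ravi is on call" (T), R = "the siren is sounding" (T), L = "the flag is set" (T).

S1: Parsed as (G xor ~W) <-> (~K xor R)

~W = ~T = F
G xor ~W = F xor F = F
~K = ~T = F
~K xor R = F xor T = T
(G xor ~W) <-> (~K xor R) = F <-> T = F
So S1 is false.

S2: In symbols: K xor ((~W <-> ~G) -> ~R)

~W = ~T = F
~G = ~F = T
~W <-> ~G = F <-> T = F
~R = ~T = F
(~W <-> ~G) -> ~R = F -> F = T
K xor ((~W <-> ~G) -> ~R) = T xor T = F
Thus S2 is false.

S3: Formalization: (L | (W nor R)) nor K

W nor R = T nor T = F
L | (W nor R) = T | F = T
(L | (W nor R)) nor K = T nor T = F
Hence S3 is false.

0 of the 3 statements are true (none).

0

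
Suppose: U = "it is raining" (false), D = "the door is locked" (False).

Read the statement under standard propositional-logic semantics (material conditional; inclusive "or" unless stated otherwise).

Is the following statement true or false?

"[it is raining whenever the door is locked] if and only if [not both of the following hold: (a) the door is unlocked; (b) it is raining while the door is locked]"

This is (D -> U) iff (not D nand (U and D)).

D -> U = False -> False = True
not D = not False = True
U and D = False and False = False
not D nand (U and D) = True nand False = True
(D -> U) iff (not D nand (U and D)) = True iff True = True

True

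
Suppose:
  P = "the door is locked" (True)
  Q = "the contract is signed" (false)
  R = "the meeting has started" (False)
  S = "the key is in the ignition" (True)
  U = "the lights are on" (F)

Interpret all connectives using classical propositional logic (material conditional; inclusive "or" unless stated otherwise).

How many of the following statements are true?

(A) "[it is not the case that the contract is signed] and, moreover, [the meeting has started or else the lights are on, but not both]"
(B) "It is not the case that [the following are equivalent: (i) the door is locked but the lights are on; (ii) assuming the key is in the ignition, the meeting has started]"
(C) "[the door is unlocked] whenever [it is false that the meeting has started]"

0

(A): Formalization: ~Q & (R xor U)

~Q = ~F = T
R xor U = F xor F = F
~Q & (R xor U) = T & F = F
So (A) is false.

(B): Parsed as ~((P & U) <-> (S -> R))

P & U = T & F = F
S -> R = T -> F = F
(P & U) <-> (S -> R) = F <-> F = T
~((P & U) <-> (S -> R)) = ~T = F
Thus (B) is false.

(C): In symbols: ~R -> ~P

~R = ~F = T
~P = ~T = F
~R -> ~P = T -> F = F
Thus (C) is false.

0 of the 3 statements are true (none).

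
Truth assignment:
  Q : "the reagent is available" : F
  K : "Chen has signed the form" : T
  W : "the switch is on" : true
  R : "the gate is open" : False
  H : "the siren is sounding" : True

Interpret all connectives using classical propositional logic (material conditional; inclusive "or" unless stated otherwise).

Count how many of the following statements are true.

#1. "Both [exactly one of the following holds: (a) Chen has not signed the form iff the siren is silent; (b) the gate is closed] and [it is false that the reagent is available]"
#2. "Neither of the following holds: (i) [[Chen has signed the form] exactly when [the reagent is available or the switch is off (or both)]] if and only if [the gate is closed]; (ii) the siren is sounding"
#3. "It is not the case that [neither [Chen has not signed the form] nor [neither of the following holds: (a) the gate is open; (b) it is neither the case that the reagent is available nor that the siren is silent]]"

0

#1: Parsed as ((¬K ↔ ¬H) ⊕ ¬R) ∧ ¬Q

¬K = ¬T = F
¬H = ¬T = F
¬K ↔ ¬H = F ↔ F = T
¬R = ¬F = T
(¬K ↔ ¬H) ⊕ ¬R = T ⊕ T = F
¬Q = ¬F = T
((¬K ↔ ¬H) ⊕ ¬R) ∧ ¬Q = F ∧ T = F
So #1 is false.

#2: In symbols: ((K ↔ (Q ∨ ¬W)) ↔ ¬R) ↓ H

¬W = ¬T = F
Q ∨ ¬W = F ∨ F = F
K ↔ (Q ∨ ¬W) = T ↔ F = F
¬R = ¬F = T
(K ↔ (Q ∨ ¬W)) ↔ ¬R = F ↔ T = F
((K ↔ (Q ∨ ¬W)) ↔ ¬R) ↓ H = F ↓ T = F
So #2 is false.

#3: This is ¬(¬K ↓ (R ↓ (Q ↓ ¬H))).

¬K = ¬T = F
¬H = ¬T = F
Q ↓ ¬H = F ↓ F = T
R ↓ (Q ↓ ¬H) = F ↓ T = F
¬K ↓ (R ↓ (Q ↓ ¬H)) = F ↓ F = T
¬(¬K ↓ (R ↓ (Q ↓ ¬H))) = ¬T = F
Hence #3 is false.

True statements: 0 (none).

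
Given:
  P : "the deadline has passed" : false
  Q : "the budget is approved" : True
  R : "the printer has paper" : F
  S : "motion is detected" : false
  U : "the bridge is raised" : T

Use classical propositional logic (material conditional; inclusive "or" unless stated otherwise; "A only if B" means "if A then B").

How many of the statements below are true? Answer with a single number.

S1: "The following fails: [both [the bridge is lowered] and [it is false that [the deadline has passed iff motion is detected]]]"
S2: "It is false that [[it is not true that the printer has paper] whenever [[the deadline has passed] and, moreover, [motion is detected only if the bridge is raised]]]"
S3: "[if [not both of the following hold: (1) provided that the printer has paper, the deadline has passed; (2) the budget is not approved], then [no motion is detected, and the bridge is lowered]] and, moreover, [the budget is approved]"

1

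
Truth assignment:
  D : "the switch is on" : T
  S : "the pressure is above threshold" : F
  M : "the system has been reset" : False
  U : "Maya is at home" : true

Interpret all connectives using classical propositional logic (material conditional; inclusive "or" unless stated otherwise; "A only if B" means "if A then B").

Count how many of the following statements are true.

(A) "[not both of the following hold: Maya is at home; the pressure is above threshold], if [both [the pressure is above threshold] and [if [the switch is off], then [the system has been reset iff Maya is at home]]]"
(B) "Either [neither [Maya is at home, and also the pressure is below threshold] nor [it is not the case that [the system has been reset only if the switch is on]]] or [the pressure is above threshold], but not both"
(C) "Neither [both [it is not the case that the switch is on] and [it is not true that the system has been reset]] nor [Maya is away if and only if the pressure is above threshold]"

(A): In symbols: (S and (not D -> (M iff U))) -> (U nand S)

not D = not True = False
M iff U = False iff True = False
not D -> (M iff U) = False -> False = True
S and (not D -> (M iff U)) = False and True = False
U nand S = True nand False = True
(S and (not D -> (M iff U))) -> (U nand S) = False -> True = True
So (A) is true.

(B): In symbols: ((U and not S) nor not (M -> D)) xor S

not S = not False = True
U and not S = True and True = True
M -> D = False -> True = True
not (M -> D) = not True = False
(U and not S) nor not (M -> D) = True nor False = False
((U and not S) nor not (M -> D)) xor S = False xor False = False
Hence (B) is false.

(C): Parsed as (not D and not M) nor (not U iff S)

not D = not True = False
not M = not False = True
not D and not M = False and True = False
not U = not True = False
not U iff S = False iff False = True
(not D and not M) nor (not U iff S) = False nor True = False
Hence (C) is false.

Count: 1.

1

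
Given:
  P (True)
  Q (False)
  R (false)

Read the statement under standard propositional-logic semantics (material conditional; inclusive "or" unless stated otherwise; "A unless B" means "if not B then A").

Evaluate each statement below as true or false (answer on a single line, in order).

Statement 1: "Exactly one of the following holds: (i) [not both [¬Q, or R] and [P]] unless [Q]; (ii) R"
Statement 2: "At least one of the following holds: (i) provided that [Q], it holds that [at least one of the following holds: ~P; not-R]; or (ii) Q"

Statement 1 F, Statement 2 T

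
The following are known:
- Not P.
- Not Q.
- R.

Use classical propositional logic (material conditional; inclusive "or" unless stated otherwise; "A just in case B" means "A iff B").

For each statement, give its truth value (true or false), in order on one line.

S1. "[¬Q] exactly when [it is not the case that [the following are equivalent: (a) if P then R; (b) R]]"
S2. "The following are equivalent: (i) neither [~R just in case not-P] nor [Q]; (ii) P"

S1: This is not Q iff not ((P -> R) iff R).

not Q = not False = True
P -> R = False -> True = True
(P -> R) iff R = True iff True = True
not ((P -> R) iff R) = not True = False
not Q iff not ((P -> R) iff R) = True iff False = False
Thus S1 is false.

S2: Parsed as ((not R iff not P) nor Q) iff P

not R = not True = False
not P = not False = True
not R iff not P = False iff True = False
(not R iff not P) nor Q = False nor False = True
((not R iff not P) nor Q) iff P = True iff False = False
Thus S2 is false.

S1 F / S2 F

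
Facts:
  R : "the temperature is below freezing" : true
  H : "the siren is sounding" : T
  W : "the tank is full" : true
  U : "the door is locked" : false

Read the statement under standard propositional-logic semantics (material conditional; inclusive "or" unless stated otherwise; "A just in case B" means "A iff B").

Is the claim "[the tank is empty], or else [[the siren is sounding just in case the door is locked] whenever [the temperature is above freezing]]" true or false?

The statement is true.

Parsed as ~W | (~R -> (H <-> U))

~W = ~T = F
~R = ~T = F
H <-> U = T <-> F = F
~R -> (H <-> U) = F -> F = T
~W | (~R -> (H <-> U)) = F | T = T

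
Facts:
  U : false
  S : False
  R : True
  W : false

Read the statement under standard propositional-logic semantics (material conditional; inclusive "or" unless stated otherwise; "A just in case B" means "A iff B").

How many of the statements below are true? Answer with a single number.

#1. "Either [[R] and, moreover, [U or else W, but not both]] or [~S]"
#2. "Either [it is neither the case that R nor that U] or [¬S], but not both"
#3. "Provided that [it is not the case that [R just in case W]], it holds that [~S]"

#1: This is (R and (U xor W)) or not S.

U xor W = False xor False = False
R and (U xor W) = True and False = False
not S = not False = True
(R and (U xor W)) or not S = False or True = True
Hence #1 is true.

#2: In symbols: (R nor U) xor not S

R nor U = True nor False = False
not S = not False = True
(R nor U) xor not S = False xor True = True
Thus #2 is true.

#3: In symbols: not (R iff W) -> not S

R iff W = True iff False = False
not (R iff W) = not False = True
not S = not False = True
not (R iff W) -> not S = True -> True = True
Thus #3 is true.

Count: 3.

3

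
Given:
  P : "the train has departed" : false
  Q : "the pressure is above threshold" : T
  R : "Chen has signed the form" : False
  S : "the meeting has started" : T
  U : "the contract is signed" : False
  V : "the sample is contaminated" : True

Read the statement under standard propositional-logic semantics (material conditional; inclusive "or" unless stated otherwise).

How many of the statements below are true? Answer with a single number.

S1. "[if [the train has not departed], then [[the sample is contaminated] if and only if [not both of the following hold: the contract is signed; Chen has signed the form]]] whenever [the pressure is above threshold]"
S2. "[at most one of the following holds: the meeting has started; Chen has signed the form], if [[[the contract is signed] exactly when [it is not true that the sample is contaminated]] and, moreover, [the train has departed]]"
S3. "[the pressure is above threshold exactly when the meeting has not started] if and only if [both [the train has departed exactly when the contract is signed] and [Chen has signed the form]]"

3

S1: Parsed as Q -> (~P -> (V <-> (U nand R)))

~P = ~F = T
U nand R = F nand F = T
V <-> (U nand R) = T <-> T = T
~P -> (V <-> (U nand R)) = T -> T = T
Q -> (~P -> (V <-> (U nand R))) = T -> T = T
Hence S1 is true.

S2: In symbols: ((U <-> ~V) & P) -> (S nand R)

~V = ~T = F
U <-> ~V = F <-> F = T
(U <-> ~V) & P = T & F = F
S nand R = T nand F = T
((U <-> ~V) & P) -> (S nand R) = F -> T = T
Hence S2 is true.

S3: This is (Q <-> ~S) <-> ((P <-> U) & R).

~S = ~T = F
Q <-> ~S = T <-> F = F
P <-> U = F <-> F = T
(P <-> U) & R = T & F = F
(Q <-> ~S) <-> ((P <-> U) & R) = F <-> F = T
Hence S3 is true.

3 of the 3 statements are true.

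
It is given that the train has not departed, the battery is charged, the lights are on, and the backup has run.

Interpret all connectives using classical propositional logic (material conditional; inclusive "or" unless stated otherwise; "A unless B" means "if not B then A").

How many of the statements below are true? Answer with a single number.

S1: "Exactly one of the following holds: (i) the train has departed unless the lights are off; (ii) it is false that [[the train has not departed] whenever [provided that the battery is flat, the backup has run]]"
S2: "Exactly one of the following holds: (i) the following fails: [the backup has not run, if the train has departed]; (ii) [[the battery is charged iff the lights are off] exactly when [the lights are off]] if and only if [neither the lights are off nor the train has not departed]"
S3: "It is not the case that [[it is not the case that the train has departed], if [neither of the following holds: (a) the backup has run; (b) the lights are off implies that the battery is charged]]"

0

Let V = "the train has departed" (F), Q = "the lights are on" (T), L = "the battery is charged" (T), N = "the backup has run" (T).

S1: In symbols: (V ∨ ¬Q) ⊕ ¬((¬L → N) → ¬V)

¬Q = ¬T = F
V ∨ ¬Q = F ∨ F = F
¬L = ¬T = F
¬L → N = F → T = T
¬V = ¬F = T
(¬L → N) → ¬V = T → T = T
¬((¬L → N) → ¬V) = ¬T = F
(V ∨ ¬Q) ⊕ ¬((¬L → N) → ¬V) = F ⊕ F = F
So S1 is false.

S2: This is ¬(V → ¬N) ⊕ (((L ↔ ¬Q) ↔ ¬Q) ↔ (¬Q ↓ ¬V)).

¬N = ¬T = F
V → ¬N = F → F = T
¬(V → ¬N) = ¬T = F
¬Q = ¬T = F
L ↔ ¬Q = T ↔ F = F
¬Q = ¬T = F
(L ↔ ¬Q) ↔ ¬Q = F ↔ F = T
¬Q = ¬T = F
¬V = ¬F = T
¬Q ↓ ¬V = F ↓ T = F
((L ↔ ¬Q) ↔ ¬Q) ↔ (¬Q ↓ ¬V) = T ↔ F = F
¬(V → ¬N) ⊕ (((L ↔ ¬Q) ↔ ¬Q) ↔ (¬Q ↓ ¬V)) = F ⊕ F = F
So S2 is false.

S3: Parsed as ¬((N ↓ (¬Q → L)) → ¬V)

¬Q = ¬T = F
¬Q → L = F → T = T
N ↓ (¬Q → L) = T ↓ T = F
¬V = ¬F = T
(N ↓ (¬Q → L)) → ¬V = F → T = T
¬((N ↓ (¬Q → L)) → ¬V) = ¬T = F
Thus S3 is false.

0 of the 3 statements are true (none).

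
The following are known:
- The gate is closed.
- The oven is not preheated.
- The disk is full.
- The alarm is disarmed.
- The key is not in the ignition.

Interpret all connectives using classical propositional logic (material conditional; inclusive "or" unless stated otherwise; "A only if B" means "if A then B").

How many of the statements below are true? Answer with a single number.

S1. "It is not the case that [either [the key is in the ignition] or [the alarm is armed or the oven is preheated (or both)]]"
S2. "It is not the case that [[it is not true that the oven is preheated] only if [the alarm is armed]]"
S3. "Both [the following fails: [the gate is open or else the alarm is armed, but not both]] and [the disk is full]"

3

Let H = "the key is in the ignition" (F), P = "the alarm is armed" (F), L = "the oven is preheated" (F), G = "the gate is open" (F), Q = "the disk is full" (T).

S1: This is ¬(H ∨ (P ∨ L)).

P ∨ L = F ∨ F = F
H ∨ (P ∨ L) = F ∨ F = F
¬(H ∨ (P ∨ L)) = ¬F = T
Hence S1 is true.

S2: Parsed as ¬(¬L → P)

¬L = ¬F = T
¬L → P = T → F = F
¬(¬L → P) = ¬F = T
So S2 is true.

S3: In symbols: ¬(G ⊕ P) ∧ Q

G ⊕ P = F ⊕ F = F
¬(G ⊕ P) = ¬F = T
¬(G ⊕ P) ∧ Q = T ∧ T = T
Thus S3 is true.

True statements: 3.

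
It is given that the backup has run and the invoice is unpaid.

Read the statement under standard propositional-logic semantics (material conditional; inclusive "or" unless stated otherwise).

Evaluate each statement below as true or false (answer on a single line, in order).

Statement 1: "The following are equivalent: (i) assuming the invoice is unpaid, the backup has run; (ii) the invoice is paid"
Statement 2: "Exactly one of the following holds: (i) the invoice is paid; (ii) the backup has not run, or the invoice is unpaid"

Let L = "the invoice is paid" (F), D = "the backup has run" (T).

Statement 1: This is (¬L → D) ↔ L.

¬L = ¬F = T
¬L → D = T → T = T
(¬L → D) ↔ L = T ↔ F = F
So Statement 1 is false.

Statement 2: Formalization: L ⊕ (¬D ∨ ¬L)

¬D = ¬T = F
¬L = ¬F = T
¬D ∨ ¬L = F ∨ T = T
L ⊕ (¬D ∨ ¬L) = F ⊕ T = T
Thus Statement 2 is true.

Statement 1 false, Statement 2 true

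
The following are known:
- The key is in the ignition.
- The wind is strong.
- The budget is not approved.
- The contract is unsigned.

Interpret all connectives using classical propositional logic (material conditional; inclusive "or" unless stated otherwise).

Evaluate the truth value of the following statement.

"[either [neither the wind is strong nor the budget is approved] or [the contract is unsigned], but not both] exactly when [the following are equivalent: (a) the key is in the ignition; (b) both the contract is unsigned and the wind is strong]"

True.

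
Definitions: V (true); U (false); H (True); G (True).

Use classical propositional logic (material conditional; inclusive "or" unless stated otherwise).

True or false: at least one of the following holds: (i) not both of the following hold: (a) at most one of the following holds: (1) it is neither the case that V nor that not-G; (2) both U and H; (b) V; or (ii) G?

True

Values: V=True, G=True, U=False, H=True.
This is (((V nor not G) nand (U and H)) nand V) or G.

not G = not True = False
V nor not G = True nor False = False
U and H = False and True = False
(V nor not G) nand (U and H) = False nand False = True
((V nor not G) nand (U and H)) nand V = True nand True = False
(((V nor not G) nand (U and H)) nand V) or G = False or True = True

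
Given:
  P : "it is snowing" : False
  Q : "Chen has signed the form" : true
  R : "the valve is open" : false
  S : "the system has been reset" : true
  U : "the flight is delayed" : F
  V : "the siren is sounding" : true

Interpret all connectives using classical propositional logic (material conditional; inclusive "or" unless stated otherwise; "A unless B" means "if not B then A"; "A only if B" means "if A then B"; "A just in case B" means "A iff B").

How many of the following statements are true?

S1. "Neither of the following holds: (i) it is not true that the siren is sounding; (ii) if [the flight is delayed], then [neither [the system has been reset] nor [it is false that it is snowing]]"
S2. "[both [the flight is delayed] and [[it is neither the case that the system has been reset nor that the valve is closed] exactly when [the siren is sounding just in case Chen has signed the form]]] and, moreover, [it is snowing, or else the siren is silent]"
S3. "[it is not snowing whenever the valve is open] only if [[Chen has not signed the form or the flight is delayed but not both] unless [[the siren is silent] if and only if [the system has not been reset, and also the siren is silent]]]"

1

S1: This is ~V nor (U -> (S nor ~P)).

~V = ~T = F
~P = ~F = T
S nor ~P = T nor T = F
U -> (S nor ~P) = F -> F = T
~V nor (U -> (S nor ~P)) = F nor T = F
Hence S1 is false.

S2: Parsed as (U & ((S nor ~R) <-> (V <-> Q))) & (P | ~V)

~R = ~F = T
S nor ~R = T nor T = F
V <-> Q = T <-> T = T
(S nor ~R) <-> (V <-> Q) = F <-> T = F
U & ((S nor ~R) <-> (V <-> Q)) = F & F = F
~V = ~T = F
P | ~V = F | F = F
(U & ((S nor ~R) <-> (V <-> Q))) & (P | ~V) = F & F = F
So S2 is false.

S3: Formalization: (R -> ~P) -> ((~Q xor U) | (~V <-> (~S & ~V)))

~P = ~F = T
R -> ~P = F -> T = T
~Q = ~T = F
~Q xor U = F xor F = F
~V = ~T = F
~S = ~T = F
~V = ~T = F
~S & ~V = F & F = F
~V <-> (~S & ~V) = F <-> F = T
(~Q xor U) | (~V <-> (~S & ~V)) = F | T = T
(R -> ~P) -> ((~Q xor U) | (~V <-> (~S & ~V))) = T -> T = T
Hence S3 is true.

Count: 1.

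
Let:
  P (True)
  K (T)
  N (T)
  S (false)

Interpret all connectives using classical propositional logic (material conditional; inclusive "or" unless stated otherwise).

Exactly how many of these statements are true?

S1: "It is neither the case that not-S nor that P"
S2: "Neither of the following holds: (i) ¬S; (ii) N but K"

0

S1: Formalization: not S nor P

not S = not False = True
not S nor P = True nor True = False
Thus S1 is false.

S2: Parsed as not S nor (N and K)

not S = not False = True
N and K = True and True = True
not S nor (N and K) = True nor True = False
So S2 is false.

Count: 0.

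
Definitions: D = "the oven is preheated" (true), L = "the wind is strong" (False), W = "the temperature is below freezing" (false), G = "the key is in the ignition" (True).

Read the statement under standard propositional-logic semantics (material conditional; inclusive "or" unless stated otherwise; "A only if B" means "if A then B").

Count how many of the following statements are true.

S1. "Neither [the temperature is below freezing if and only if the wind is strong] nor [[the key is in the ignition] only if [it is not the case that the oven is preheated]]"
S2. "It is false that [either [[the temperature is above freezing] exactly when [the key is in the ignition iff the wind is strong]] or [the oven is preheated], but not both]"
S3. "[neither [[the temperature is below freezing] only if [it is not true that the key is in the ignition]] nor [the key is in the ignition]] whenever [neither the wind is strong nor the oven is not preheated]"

0

S1: This is (W ↔ L) ↓ (G → ¬D).

W ↔ L = F ↔ F = T
¬D = ¬T = F
G → ¬D = T → F = F
(W ↔ L) ↓ (G → ¬D) = T ↓ F = F
So S1 is false.

S2: Formalization: ¬((¬W ↔ (G ↔ L)) ⊕ D)

¬W = ¬F = T
G ↔ L = T ↔ F = F
¬W ↔ (G ↔ L) = T ↔ F = F
(¬W ↔ (G ↔ L)) ⊕ D = F ⊕ T = T
¬((¬W ↔ (G ↔ L)) ⊕ D) = ¬T = F
Hence S2 is false.

S3: Parsed as (L ↓ ¬D) → ((W → ¬G) ↓ G)

¬D = ¬T = F
L ↓ ¬D = F ↓ F = T
¬G = ¬T = F
W → ¬G = F → F = T
(W → ¬G) ↓ G = T ↓ T = F
(L ↓ ¬D) → ((W → ¬G) ↓ G) = T → F = F
Hence S3 is false.

Count: 0.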